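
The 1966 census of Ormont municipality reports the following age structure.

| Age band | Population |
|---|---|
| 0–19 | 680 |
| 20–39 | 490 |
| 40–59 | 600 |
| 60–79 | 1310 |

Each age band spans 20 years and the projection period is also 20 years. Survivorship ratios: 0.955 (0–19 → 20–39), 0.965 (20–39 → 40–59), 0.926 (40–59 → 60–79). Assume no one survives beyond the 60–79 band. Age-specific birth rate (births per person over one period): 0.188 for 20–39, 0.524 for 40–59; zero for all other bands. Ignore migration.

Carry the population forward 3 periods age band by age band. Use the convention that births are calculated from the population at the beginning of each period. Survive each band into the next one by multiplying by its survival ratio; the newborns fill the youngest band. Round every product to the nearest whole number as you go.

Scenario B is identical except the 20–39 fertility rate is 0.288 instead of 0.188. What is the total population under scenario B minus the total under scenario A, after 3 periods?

Call the groups 1 to 4, youngest first.
Period 1:
Births: 490 × 0.188 = 92 ; 600 × 0.524 = 314 → total 406
Group 2: 680 × 0.955 = 649
Group 3: 490 × 0.965 = 473
Group 4: 600 × 0.926 = 556
→ [406, 649, 473, 556]
Period 2:
Births: 649 × 0.188 = 122 ; 473 × 0.524 = 248 → total 370
Group 2: 406 × 0.955 = 388
Group 3: 649 × 0.965 = 626
Group 4: 473 × 0.926 = 438
→ [370, 388, 626, 438]
Period 3:
Births: 388 × 0.188 = 73 ; 626 × 0.524 = 328 → total 401
Group 2: 370 × 0.955 = 353
Group 3: 388 × 0.965 = 374
Group 4: 626 × 0.926 = 580
→ [401, 353, 374, 580]
Scenario A total after 3 periods: 1708
Scenario B projection —
Period 1:
Births: 490 × 0.288 = 141 ; 600 × 0.524 = 314 → total 455
Group 2: 680 × 0.955 = 649
Group 3: 490 × 0.965 = 473
Group 4: 600 × 0.926 = 556
→ [455, 649, 473, 556]
Period 2:
Births: 649 × 0.288 = 187 ; 473 × 0.524 = 248 → total 435
Group 2: 455 × 0.955 = 435
Group 3: 649 × 0.965 = 626
Group 4: 473 × 0.926 = 438
→ [435, 435, 626, 438]
Period 3:
Births: 435 × 0.288 = 125 ; 626 × 0.524 = 328 → total 453
Group 2: 435 × 0.955 = 415
Group 3: 435 × 0.965 = 420
Group 4: 626 × 0.926 = 580
→ [453, 415, 420, 580]
Scenario B total after 3 periods: 1868
Difference B − A = 1868 − 1708 = 160

160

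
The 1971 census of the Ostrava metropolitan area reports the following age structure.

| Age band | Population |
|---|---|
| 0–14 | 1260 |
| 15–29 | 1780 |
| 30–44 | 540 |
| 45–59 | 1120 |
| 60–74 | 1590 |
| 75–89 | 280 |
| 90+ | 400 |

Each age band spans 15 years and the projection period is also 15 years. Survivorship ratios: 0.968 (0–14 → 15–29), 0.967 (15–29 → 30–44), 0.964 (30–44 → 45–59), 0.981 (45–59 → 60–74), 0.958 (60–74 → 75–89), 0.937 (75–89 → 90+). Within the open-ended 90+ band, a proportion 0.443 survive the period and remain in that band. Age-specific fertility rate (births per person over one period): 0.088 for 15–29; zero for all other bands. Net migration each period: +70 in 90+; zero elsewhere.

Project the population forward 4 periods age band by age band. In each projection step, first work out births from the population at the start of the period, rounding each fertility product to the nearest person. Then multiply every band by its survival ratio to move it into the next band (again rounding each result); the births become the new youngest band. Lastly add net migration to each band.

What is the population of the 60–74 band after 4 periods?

1116

— Period 1 —
Births: 1780 * 0.088 = 157
15–29: 1260 * 0.968 = 1220
30–44: 1780 * 0.967 = 1721
45–59: 540 * 0.964 = 521
60–74: 1120 * 0.981 = 1099
75–89: 1590 * 0.958 = 1523
90+: 280 * 0.937 + 400 * 0.443 = 262 + 177 = 439
Net migration: 90+ + 70 → 509
Giving 157 / 1220 / 1721 / 521 / 1099 / 1523 / 509.
— Period 2 —
Births: 1220 * 0.088 = 107
15–29: 157 * 0.968 = 152
30–44: 1220 * 0.967 = 1180
45–59: 1721 * 0.964 = 1659
60–74: 521 * 0.981 = 511
75–89: 1099 * 0.958 = 1053
90+: 1523 * 0.937 + 509 * 0.443 = 1427 + 225 = 1652
Net migration: 90+ + 70 → 1722
Giving 107 / 152 / 1180 / 1659 / 511 / 1053 / 1722.
— Period 3 —
Births: 152 * 0.088 = 13
15–29: 107 * 0.968 = 104
30–44: 152 * 0.967 = 147
45–59: 1180 * 0.964 = 1138
60–74: 1659 * 0.981 = 1627
75–89: 511 * 0.958 = 490
90+: 1053 * 0.937 + 1722 * 0.443 = 987 + 763 = 1750
Net migration: 90+ + 70 → 1820
Giving 13 / 104 / 147 / 1138 / 1627 / 490 / 1820.
— Period 4 —
Births: 104 * 0.088 = 9
15–29: 13 * 0.968 = 13
30–44: 104 * 0.967 = 101
45–59: 147 * 0.964 = 142
60–74: 1138 * 0.981 = 1116
75–89: 1627 * 0.958 = 1559
90+: 490 * 0.937 + 1820 * 0.443 = 459 + 806 = 1265
Net migration: 90+ + 70 → 1335
Giving 9 / 13 / 101 / 142 / 1116 / 1559 / 1335.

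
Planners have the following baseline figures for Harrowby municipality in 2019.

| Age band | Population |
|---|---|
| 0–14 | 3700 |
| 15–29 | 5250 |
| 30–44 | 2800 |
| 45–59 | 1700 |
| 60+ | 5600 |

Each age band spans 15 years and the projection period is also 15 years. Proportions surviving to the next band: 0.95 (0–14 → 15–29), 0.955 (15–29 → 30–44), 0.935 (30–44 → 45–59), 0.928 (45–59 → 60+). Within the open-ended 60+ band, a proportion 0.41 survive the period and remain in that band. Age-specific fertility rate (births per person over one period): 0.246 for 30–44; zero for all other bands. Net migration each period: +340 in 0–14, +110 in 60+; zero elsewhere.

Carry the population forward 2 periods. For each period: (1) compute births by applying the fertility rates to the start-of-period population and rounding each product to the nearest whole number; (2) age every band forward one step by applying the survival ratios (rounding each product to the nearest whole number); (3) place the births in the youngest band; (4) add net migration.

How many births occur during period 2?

Let band 1 be 0–14 through band 5 = 60+.
After projecting period 1:
Births: 2800 × 0.246 = 689
Band 2: 3700 × 0.95 = 3515
Band 3: 5250 × 0.955 = 5014
Band 4: 2800 × 0.935 = 2618
Band 5: 1700 × 0.928 + 5600 × 0.41 = 1578 + 2296 = 3874
Net migration: Band 1 + 340 → 1029; Band 5 + 110 → 3984
Population now: 0–14=1029, 15–29=3515, 30–44=5014, 45–59=2618, 60+=3984
After projecting period 2:
Births: 5014 × 0.246 = 1233
Band 2: 1029 × 0.95 = 978
Band 3: 3515 × 0.955 = 3357
Band 4: 5014 × 0.935 = 4688
Band 5: 2618 × 0.928 + 3984 × 0.41 = 2430 + 1633 = 4063
Net migration: Band 1 + 340 → 1573; Band 5 + 110 → 4173
Population now: 0–14=1573, 15–29=978, 30–44=3357, 45–59=4688, 60+=4173

1233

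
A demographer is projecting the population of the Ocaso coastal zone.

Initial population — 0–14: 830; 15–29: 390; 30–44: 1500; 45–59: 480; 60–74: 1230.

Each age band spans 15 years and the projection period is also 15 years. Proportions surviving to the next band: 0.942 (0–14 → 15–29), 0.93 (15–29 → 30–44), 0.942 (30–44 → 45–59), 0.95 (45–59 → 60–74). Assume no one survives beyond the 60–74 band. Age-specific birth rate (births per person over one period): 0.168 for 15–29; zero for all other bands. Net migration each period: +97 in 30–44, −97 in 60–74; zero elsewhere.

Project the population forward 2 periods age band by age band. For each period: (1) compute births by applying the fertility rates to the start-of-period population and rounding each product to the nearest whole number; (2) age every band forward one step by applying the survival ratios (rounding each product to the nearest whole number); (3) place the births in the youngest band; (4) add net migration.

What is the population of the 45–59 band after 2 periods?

— Period 1 —
Births: 390 × 0.168 = 66
15–29: 830 × 0.942 = 782
30–44: 390 × 0.93 = 363
45–59: 1500 × 0.942 = 1413
60–74: 480 × 0.95 = 456
Net migration: 30–44 + 97 → 460; 60–74 − 97 → 359
Population now: 0–14=66, 15–29=782, 30–44=460, 45–59=1413, 60–74=359
— Period 2 —
Births: 782 × 0.168 = 131
15–29: 66 × 0.942 = 62
30–44: 782 × 0.93 = 727
45–59: 460 × 0.942 = 433
60–74: 1413 × 0.95 = 1342
Net migration: 30–44 + 97 → 824; 60–74 − 97 → 1245
Population now: 0–14=131, 15–29=62, 30–44=824, 45–59=433, 60–74=1245

433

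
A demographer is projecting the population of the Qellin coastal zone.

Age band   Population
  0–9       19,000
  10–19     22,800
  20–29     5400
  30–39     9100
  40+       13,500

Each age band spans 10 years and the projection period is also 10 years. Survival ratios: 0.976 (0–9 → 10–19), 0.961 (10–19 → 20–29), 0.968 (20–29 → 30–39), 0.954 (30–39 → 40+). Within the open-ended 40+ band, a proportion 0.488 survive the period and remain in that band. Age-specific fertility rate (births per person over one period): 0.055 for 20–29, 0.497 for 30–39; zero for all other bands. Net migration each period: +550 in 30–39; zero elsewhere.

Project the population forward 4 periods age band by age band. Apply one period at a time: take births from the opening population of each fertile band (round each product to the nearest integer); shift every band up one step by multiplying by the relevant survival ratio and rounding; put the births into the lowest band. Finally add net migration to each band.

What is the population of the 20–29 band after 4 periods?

[period 1]
Births: 5400 * 0.055 = 297, 9100 * 0.497 = 4523 ⇒ total 4820
10–19: 19000 * 0.976 = 18544
20–29: 22800 * 0.961 = 21911
30–39: 5400 * 0.968 = 5227
40+: 9100 * 0.954 + 13500 * 0.488 = 8681 + 6588 = 15269
Net migration: 30–39 + 550 → 5777
Population now: 0–9=4820, 10–19=18544, 20–29=21911, 30–39=5777, 40+=15269
[period 2]
Births: 21911 * 0.055 = 1205, 5777 * 0.497 = 2871 ⇒ total 4076
10–19: 4820 * 0.976 = 4704
20–29: 18544 * 0.961 = 17821
30–39: 21911 * 0.968 = 21210
40+: 5777 * 0.954 + 15269 * 0.488 = 5511 + 7451 = 12962
Net migration: 30–39 + 550 → 21760
Population now: 0–9=4076, 10–19=4704, 20–29=17821, 30–39=21760, 40+=12962
[period 3]
Births: 17821 * 0.055 = 980, 21760 * 0.497 = 10815 ⇒ total 11795
10–19: 4076 * 0.976 = 3978
20–29: 4704 * 0.961 = 4521
30–39: 17821 * 0.968 = 17251
40+: 21760 * 0.954 + 12962 * 0.488 = 20759 + 6325 = 27084
Net migration: 30–39 + 550 → 17801
Population now: 0–9=11795, 10–19=3978, 20–29=4521, 30–39=17801, 40+=27084
[period 4]
Births: 4521 * 0.055 = 249, 17801 * 0.497 = 8847 ⇒ total 9096
10–19: 11795 * 0.976 = 11512
20–29: 3978 * 0.961 = 3823
30–39: 4521 * 0.968 = 4376
40+: 17801 * 0.954 + 27084 * 0.488 = 16982 + 13217 = 30199
Net migration: 30–39 + 550 → 4926
Population now: 0–9=9096, 10–19=11512, 20–29=3823, 30–39=4926, 40+=30199

3823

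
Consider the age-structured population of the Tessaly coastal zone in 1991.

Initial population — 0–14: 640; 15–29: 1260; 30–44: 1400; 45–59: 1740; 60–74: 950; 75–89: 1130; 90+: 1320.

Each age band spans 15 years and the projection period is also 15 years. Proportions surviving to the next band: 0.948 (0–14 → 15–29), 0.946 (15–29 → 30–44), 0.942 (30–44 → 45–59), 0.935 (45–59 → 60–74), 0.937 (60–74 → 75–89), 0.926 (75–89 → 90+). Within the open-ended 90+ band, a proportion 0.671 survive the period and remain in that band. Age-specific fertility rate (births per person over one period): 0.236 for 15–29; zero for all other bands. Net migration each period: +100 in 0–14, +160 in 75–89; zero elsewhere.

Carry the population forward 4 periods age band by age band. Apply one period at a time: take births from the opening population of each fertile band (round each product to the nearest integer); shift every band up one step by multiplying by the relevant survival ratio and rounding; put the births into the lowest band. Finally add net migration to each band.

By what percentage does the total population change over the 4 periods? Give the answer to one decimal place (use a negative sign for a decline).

-31.0

Let group 1 be 0–14 through group 7 = 90+.
— Period 1 —
Births: 1260 × 0.236 = 297
Group 2: 640 × 0.948 = 607
Group 3: 1260 × 0.946 = 1192
Group 4: 1400 × 0.942 = 1319
Group 5: 1740 × 0.935 = 1627
Group 6: 950 × 0.937 = 890
Group 7: 1130 × 0.926 + 1320 × 0.671 = 1046 + 886 = 1932
Net migration: Group 1 + 100 → 397; Group 6 + 160 → 1050
Giving 397 / 607 / 1192 / 1319 / 1627 / 1050 / 1932.
— Period 2 —
Births: 607 × 0.236 = 143
Group 2: 397 × 0.948 = 376
Group 3: 607 × 0.946 = 574
Group 4: 1192 × 0.942 = 1123
Group 5: 1319 × 0.935 = 1233
Group 6: 1627 × 0.937 = 1524
Group 7: 1050 × 0.926 + 1932 × 0.671 = 972 + 1296 = 2268
Net migration: Group 1 + 100 → 243; Group 6 + 160 → 1684
Giving 243 / 376 / 574 / 1123 / 1233 / 1684 / 2268.
— Period 3 —
Births: 376 × 0.236 = 89
Group 2: 243 × 0.948 = 230
Group 3: 376 × 0.946 = 356
Group 4: 574 × 0.942 = 541
Group 5: 1123 × 0.935 = 1050
Group 6: 1233 × 0.937 = 1155
Group 7: 1684 × 0.926 + 2268 × 0.671 = 1559 + 1522 = 3081
Net migration: Group 1 + 100 → 189; Group 6 + 160 → 1315
Giving 189 / 230 / 356 / 541 / 1050 / 1315 / 3081.
— Period 4 —
Births: 230 × 0.236 = 54
Group 2: 189 × 0.948 = 179
Group 3: 230 × 0.946 = 218
Group 4: 356 × 0.942 = 335
Group 5: 541 × 0.935 = 506
Group 6: 1050 × 0.937 = 984
Group 7: 1315 × 0.926 + 3081 × 0.671 = 1218 + 2067 = 3285
Net migration: Group 1 + 100 → 154; Group 6 + 160 → 1144
Giving 154 / 179 / 218 / 335 / 506 / 1144 / 3285.
Total: 8440 → 5821; change = -2619; percentage change = -31.0%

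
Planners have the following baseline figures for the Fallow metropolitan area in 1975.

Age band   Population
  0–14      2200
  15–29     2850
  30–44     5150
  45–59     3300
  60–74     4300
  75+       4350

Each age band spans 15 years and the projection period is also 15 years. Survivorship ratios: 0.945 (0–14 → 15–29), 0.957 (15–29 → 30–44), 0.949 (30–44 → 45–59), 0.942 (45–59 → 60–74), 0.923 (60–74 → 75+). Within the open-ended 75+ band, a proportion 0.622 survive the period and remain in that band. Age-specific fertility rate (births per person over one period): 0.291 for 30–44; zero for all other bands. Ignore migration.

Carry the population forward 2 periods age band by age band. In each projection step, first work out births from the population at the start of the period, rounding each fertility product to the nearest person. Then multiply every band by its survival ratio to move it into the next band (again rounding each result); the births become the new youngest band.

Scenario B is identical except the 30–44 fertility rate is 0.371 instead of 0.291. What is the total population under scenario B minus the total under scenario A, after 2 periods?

607

Call the bands 1 to 6, youngest first.
After projecting period 1:
Births: 5150 * 0.291 = 1499
Band 2: 2200 * 0.945 = 2079
Band 3: 2850 * 0.957 = 2727
Band 4: 5150 * 0.949 = 4887
Band 5: 3300 * 0.942 = 3109
Band 6: 4300 * 0.923 + 4350 * 0.622 = 3969 + 2706 = 6675
End of period: [1499, 2079, 2727, 4887, 3109, 6675]
After projecting period 2:
Births: 2727 * 0.291 = 794
Band 2: 1499 * 0.945 = 1417
Band 3: 2079 * 0.957 = 1990
Band 4: 2727 * 0.949 = 2588
Band 5: 4887 * 0.942 = 4604
Band 6: 3109 * 0.923 + 6675 * 0.622 = 2870 + 4152 = 7022
End of period: [794, 1417, 1990, 2588, 4604, 7022]
Scenario A total after 2 periods: 18415
Scenario B projection —
After projecting period 1:
Births: 5150 * 0.371 = 1911
Band 2: 2200 * 0.945 = 2079
Band 3: 2850 * 0.957 = 2727
Band 4: 5150 * 0.949 = 4887
Band 5: 3300 * 0.942 = 3109
Band 6: 4300 * 0.923 + 4350 * 0.622 = 3969 + 2706 = 6675
End of period: [1911, 2079, 2727, 4887, 3109, 6675]
After projecting period 2:
Births: 2727 * 0.371 = 1012
Band 2: 1911 * 0.945 = 1806
Band 3: 2079 * 0.957 = 1990
Band 4: 2727 * 0.949 = 2588
Band 5: 4887 * 0.942 = 4604
Band 6: 3109 * 0.923 + 6675 * 0.622 = 2870 + 4152 = 7022
End of period: [1012, 1806, 1990, 2588, 4604, 7022]
Scenario B total after 2 periods: 19022
Difference B − A = 19022 − 18415 = 607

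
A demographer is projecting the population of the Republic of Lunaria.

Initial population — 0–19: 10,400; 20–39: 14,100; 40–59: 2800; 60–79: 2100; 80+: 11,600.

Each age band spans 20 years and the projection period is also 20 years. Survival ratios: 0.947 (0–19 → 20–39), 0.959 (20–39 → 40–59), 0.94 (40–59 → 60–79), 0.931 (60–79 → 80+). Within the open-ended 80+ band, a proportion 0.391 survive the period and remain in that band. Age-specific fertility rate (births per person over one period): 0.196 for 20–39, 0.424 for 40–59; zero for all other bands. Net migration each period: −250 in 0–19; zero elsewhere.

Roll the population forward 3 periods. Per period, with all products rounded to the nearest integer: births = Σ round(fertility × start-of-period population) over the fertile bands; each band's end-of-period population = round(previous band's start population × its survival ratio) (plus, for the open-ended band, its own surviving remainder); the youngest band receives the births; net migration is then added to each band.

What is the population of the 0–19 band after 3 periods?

After projecting period 1:
Births: 14100 × 0.196 = 2764, 2800 × 0.424 = 1187 → total 3951
20–39: 10400 × 0.947 = 9849
40–59: 14100 × 0.959 = 13522
60–79: 2800 × 0.94 = 2632
80+: 2100 × 0.931 + 11600 × 0.391 = 1955 + 4536 = 6491
Net migration: 0–19 − 250 → 3701
End of period: [3701, 9849, 13522, 2632, 6491]
After projecting period 2:
Births: 9849 × 0.196 = 1930, 13522 × 0.424 = 5733 → total 7663
20–39: 3701 × 0.947 = 3505
40–59: 9849 × 0.959 = 9445
60–79: 13522 × 0.94 = 12711
80+: 2632 × 0.931 + 6491 × 0.391 = 2450 + 2538 = 4988
Net migration: 0–19 − 250 → 7413
End of period: [7413, 3505, 9445, 12711, 4988]
After projecting period 3:
Births: 3505 × 0.196 = 687, 9445 × 0.424 = 4005 → total 4692
20–39: 7413 × 0.947 = 7020
40–59: 3505 × 0.959 = 3361
60–79: 9445 × 0.94 = 8878
80+: 12711 × 0.931 + 4988 × 0.391 = 11834 + 1950 = 13784
Net migration: 0–19 − 250 → 4442
End of period: [4442, 7020, 3361, 8878, 13784]

4442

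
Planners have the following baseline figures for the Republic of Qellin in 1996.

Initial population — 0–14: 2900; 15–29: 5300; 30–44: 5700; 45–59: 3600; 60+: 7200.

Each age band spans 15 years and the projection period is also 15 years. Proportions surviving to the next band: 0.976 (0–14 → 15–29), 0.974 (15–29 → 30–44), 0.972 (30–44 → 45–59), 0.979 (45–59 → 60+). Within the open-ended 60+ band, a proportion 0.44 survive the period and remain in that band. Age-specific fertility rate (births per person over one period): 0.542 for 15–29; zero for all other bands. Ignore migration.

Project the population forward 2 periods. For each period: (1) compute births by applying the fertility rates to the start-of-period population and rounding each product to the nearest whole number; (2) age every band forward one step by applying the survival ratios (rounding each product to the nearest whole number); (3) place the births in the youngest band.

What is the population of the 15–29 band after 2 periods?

2804

After projecting period 1:
Births: 5300 × 0.542 = 2873
15–29: 2900 × 0.976 = 2830
30–44: 5300 × 0.974 = 5162
45–59: 5700 × 0.972 = 5540
60+: 3600 × 0.979 + 7200 × 0.44 = 3524 + 3168 = 6692
End of period: [2873, 2830, 5162, 5540, 6692]
After projecting period 2:
Births: 2830 × 0.542 = 1534
15–29: 2873 × 0.976 = 2804
30–44: 2830 × 0.974 = 2756
45–59: 5162 × 0.972 = 5017
60+: 5540 × 0.979 + 6692 × 0.44 = 5424 + 2944 = 8368
End of period: [1534, 2804, 2756, 5017, 8368]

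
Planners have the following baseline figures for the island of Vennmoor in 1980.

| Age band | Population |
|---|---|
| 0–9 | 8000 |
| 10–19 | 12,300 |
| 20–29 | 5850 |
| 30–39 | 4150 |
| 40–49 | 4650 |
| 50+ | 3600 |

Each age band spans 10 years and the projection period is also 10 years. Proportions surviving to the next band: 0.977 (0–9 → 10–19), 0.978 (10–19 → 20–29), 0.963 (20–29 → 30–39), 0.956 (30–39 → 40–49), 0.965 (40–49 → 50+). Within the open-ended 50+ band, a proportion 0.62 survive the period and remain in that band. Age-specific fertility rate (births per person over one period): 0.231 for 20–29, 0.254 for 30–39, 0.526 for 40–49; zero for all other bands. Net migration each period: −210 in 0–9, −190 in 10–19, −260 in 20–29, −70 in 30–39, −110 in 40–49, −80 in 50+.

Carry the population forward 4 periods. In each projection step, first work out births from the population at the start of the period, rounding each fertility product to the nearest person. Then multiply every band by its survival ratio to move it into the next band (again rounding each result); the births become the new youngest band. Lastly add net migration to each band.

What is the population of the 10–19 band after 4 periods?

(Bands numbered youngest = 1 to oldest = 6.)
— Period 1 —
Births: 5850 × 0.231 = 1351  |  4150 × 0.254 = 1054  |  4650 × 0.526 = 2446 → 4851
Band 2: 8000 × 0.977 = 7816
Band 3: 12300 × 0.978 = 12029
Band 4: 5850 × 0.963 = 5634
Band 5: 4150 × 0.956 = 3967
Band 6: 4650 × 0.965 + 3600 × 0.62 = 4487 + 2232 = 6719
Net migration: Band 1 − 210 → 4641; Band 2 − 190 → 7626; Band 3 − 260 → 11769; Band 4 − 70 → 5564; Band 5 − 110 → 3857; Band 6 − 80 → 6639
End of period: [4641, 7626, 11769, 5564, 3857, 6639]
— Period 2 —
Births: 11769 × 0.231 = 2719  |  5564 × 0.254 = 1413  |  3857 × 0.526 = 2029 → 6161
Band 2: 4641 × 0.977 = 4534
Band 3: 7626 × 0.978 = 7458
Band 4: 11769 × 0.963 = 11334
Band 5: 5564 × 0.956 = 5319
Band 6: 3857 × 0.965 + 6639 × 0.62 = 3722 + 4116 = 7838
Net migration: Band 1 − 210 → 5951; Band 2 − 190 → 4344; Band 3 − 260 → 7198; Band 4 − 70 → 11264; Band 5 − 110 → 5209; Band 6 − 80 → 7758
End of period: [5951, 4344, 7198, 11264, 5209, 7758]
— Period 3 —
Births: 7198 × 0.231 = 1663  |  11264 × 0.254 = 2861  |  5209 × 0.526 = 2740 → 7264
Band 2: 5951 × 0.977 = 5814
Band 3: 4344 × 0.978 = 4248
Band 4: 7198 × 0.963 = 6932
Band 5: 11264 × 0.956 = 10768
Band 6: 5209 × 0.965 + 7758 × 0.62 = 5027 + 4810 = 9837
Net migration: Band 1 − 210 → 7054; Band 2 − 190 → 5624; Band 3 − 260 → 3988; Band 4 − 70 → 6862; Band 5 − 110 → 10658; Band 6 − 80 → 9757
End of period: [7054, 5624, 3988, 6862, 10658, 9757]
— Period 4 —
Births: 3988 × 0.231 = 921  |  6862 × 0.254 = 1743  |  10658 × 0.526 = 5606 → 8270
Band 2: 7054 × 0.977 = 6892
Band 3: 5624 × 0.978 = 5500
Band 4: 3988 × 0.963 = 3840
Band 5: 6862 × 0.956 = 6560
Band 6: 10658 × 0.965 + 9757 × 0.62 = 10285 + 6049 = 16334
Net migration: Band 1 − 210 → 8060; Band 2 − 190 → 6702; Band 3 − 260 → 5240; Band 4 − 70 → 3770; Band 5 − 110 → 6450; Band 6 − 80 → 16254
End of period: [8060, 6702, 5240, 3770, 6450, 16254]

6702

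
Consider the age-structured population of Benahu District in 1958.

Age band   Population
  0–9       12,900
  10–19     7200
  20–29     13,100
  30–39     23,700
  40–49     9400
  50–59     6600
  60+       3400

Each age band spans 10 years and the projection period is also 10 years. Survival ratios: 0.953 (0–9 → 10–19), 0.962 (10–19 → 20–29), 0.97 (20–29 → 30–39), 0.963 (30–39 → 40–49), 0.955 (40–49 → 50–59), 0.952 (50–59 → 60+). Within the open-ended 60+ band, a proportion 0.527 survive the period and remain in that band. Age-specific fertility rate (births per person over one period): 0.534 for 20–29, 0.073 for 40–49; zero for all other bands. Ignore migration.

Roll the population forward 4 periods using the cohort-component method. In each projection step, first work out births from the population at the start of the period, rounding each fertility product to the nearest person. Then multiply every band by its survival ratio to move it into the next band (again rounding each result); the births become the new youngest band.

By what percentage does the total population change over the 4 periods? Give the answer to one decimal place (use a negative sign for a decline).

-13.9

Period 1:
Births: 13100 * 0.534 = 6995 ; 9400 * 0.073 = 686 ⇒ total 7681
10–19: 12900 * 0.953 = 12294
20–29: 7200 * 0.962 = 6926
30–39: 13100 * 0.97 = 12707
40–49: 23700 * 0.963 = 22823
50–59: 9400 * 0.955 = 8977
60+: 6600 * 0.952 + 3400 * 0.527 = 6283 + 1792 = 8075
Population now: 0–9=7681, 10–19=12294, 20–29=6926, 30–39=12707, 40–49=22823, 50–59=8977, 60+=8075
Period 2:
Births: 6926 * 0.534 = 3698 ; 22823 * 0.073 = 1666 ⇒ total 5364
10–19: 7681 * 0.953 = 7320
20–29: 12294 * 0.962 = 11827
30–39: 6926 * 0.97 = 6718
40–49: 12707 * 0.963 = 12237
50–59: 22823 * 0.955 = 21796
60+: 8977 * 0.952 + 8075 * 0.527 = 8546 + 4256 = 12802
Population now: 0–9=5364, 10–19=7320, 20–29=11827, 30–39=6718, 40–49=12237, 50–59=21796, 60+=12802
Period 3:
Births: 11827 * 0.534 = 6316 ; 12237 * 0.073 = 893 ⇒ total 7209
10–19: 5364 * 0.953 = 5112
20–29: 7320 * 0.962 = 7042
30–39: 11827 * 0.97 = 11472
40–49: 6718 * 0.963 = 6469
50–59: 12237 * 0.955 = 11686
60+: 21796 * 0.952 + 12802 * 0.527 = 20750 + 6747 = 27497
Population now: 0–9=7209, 10–19=5112, 20–29=7042, 30–39=11472, 40–49=6469, 50–59=11686, 60+=27497
Period 4:
Births: 7042 * 0.534 = 3760 ; 6469 * 0.073 = 472 ⇒ total 4232
10–19: 7209 * 0.953 = 6870
20–29: 5112 * 0.962 = 4918
30–39: 7042 * 0.97 = 6831
40–49: 11472 * 0.963 = 11048
50–59: 6469 * 0.955 = 6178
60+: 11686 * 0.952 + 27497 * 0.527 = 11125 + 14491 = 25616
Population now: 0–9=4232, 10–19=6870, 20–29=4918, 30–39=6831, 40–49=11048, 50–59=6178, 60+=25616
Total: 76300 → 65693; change = -10607; percentage change = -13.9%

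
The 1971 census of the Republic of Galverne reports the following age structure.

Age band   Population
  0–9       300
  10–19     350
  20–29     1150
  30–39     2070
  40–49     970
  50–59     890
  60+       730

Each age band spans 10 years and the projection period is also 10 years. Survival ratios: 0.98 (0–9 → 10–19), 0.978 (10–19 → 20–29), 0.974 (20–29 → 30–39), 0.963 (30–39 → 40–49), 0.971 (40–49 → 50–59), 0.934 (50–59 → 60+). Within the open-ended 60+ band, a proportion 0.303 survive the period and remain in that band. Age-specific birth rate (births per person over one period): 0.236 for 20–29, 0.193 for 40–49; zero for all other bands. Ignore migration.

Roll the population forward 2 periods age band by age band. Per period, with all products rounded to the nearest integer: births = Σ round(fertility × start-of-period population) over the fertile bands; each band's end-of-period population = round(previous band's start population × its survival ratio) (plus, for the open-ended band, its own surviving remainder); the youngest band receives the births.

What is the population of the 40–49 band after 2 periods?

Period 1.
Births: 1150 * 0.236 = 271 ; 970 * 0.193 = 187 ⇒ total 458
10–19: 300 * 0.98 = 294
20–29: 350 * 0.978 = 342
30–39: 1150 * 0.974 = 1120
40–49: 2070 * 0.963 = 1993
50–59: 970 * 0.971 = 942
60+: 890 * 0.934 + 730 * 0.303 = 831 + 221 = 1052
End of period: [458, 294, 342, 1120, 1993, 942, 1052]
Period 2.
Births: 342 * 0.236 = 81 ; 1993 * 0.193 = 385 ⇒ total 466
10–19: 458 * 0.98 = 449
20–29: 294 * 0.978 = 288
30–39: 342 * 0.974 = 333
40–49: 1120 * 0.963 = 1079
50–59: 1993 * 0.971 = 1935
60+: 942 * 0.934 + 1052 * 0.303 = 880 + 319 = 1199
End of period: [466, 449, 288, 333, 1079, 1935, 1199]

1079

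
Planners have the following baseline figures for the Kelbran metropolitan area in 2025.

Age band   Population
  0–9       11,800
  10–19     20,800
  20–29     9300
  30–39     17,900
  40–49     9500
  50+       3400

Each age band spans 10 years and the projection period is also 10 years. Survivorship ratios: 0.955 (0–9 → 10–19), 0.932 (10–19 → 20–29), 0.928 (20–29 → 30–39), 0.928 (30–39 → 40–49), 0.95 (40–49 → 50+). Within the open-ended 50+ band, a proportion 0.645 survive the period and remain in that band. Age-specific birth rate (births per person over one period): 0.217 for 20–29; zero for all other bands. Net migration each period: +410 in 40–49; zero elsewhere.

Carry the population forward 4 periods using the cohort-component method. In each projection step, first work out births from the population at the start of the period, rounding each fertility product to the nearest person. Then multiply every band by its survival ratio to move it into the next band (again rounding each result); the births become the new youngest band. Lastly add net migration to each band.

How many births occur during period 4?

(Bands numbered youngest = 1 to oldest = 6.)
Period 1:
Births: 9300 * 0.217 = 2018
Band 2: 11800 * 0.955 = 11269
Band 3: 20800 * 0.932 = 19386
Band 4: 9300 * 0.928 = 8630
Band 5: 17900 * 0.928 = 16611
Band 6: 9500 * 0.95 + 3400 * 0.645 = 9025 + 2193 = 11218
Net migration: Band 5 + 410 → 17021
Population now: 0–9=2018, 10–19=11269, 20–29=19386, 30–39=8630, 40–49=17021, 50+=11218
Period 2:
Births: 19386 * 0.217 = 4207
Band 2: 2018 * 0.955 = 1927
Band 3: 11269 * 0.932 = 10503
Band 4: 19386 * 0.928 = 17990
Band 5: 8630 * 0.928 = 8009
Band 6: 17021 * 0.95 + 11218 * 0.645 = 16170 + 7236 = 23406
Net migration: Band 5 + 410 → 8419
Population now: 0–9=4207, 10–19=1927, 20–29=10503, 30–39=17990, 40–49=8419, 50+=23406
Period 3:
Births: 10503 * 0.217 = 2279
Band 2: 4207 * 0.955 = 4018
Band 3: 1927 * 0.932 = 1796
Band 4: 10503 * 0.928 = 9747
Band 5: 17990 * 0.928 = 16695
Band 6: 8419 * 0.95 + 23406 * 0.645 = 7998 + 15097 = 23095
Net migration: Band 5 + 410 → 17105
Population now: 0–9=2279, 10–19=4018, 20–29=1796, 30–39=9747, 40–49=17105, 50+=23095
Period 4:
Births: 1796 * 0.217 = 390
Band 2: 2279 * 0.955 = 2176
Band 3: 4018 * 0.932 = 3745
Band 4: 1796 * 0.928 = 1667
Band 5: 9747 * 0.928 = 9045
Band 6: 17105 * 0.95 + 23095 * 0.645 = 16250 + 14896 = 31146
Net migration: Band 5 + 410 → 9455
Population now: 0–9=390, 10–19=2176, 20–29=3745, 30–39=1667, 40–49=9455, 50+=31146

390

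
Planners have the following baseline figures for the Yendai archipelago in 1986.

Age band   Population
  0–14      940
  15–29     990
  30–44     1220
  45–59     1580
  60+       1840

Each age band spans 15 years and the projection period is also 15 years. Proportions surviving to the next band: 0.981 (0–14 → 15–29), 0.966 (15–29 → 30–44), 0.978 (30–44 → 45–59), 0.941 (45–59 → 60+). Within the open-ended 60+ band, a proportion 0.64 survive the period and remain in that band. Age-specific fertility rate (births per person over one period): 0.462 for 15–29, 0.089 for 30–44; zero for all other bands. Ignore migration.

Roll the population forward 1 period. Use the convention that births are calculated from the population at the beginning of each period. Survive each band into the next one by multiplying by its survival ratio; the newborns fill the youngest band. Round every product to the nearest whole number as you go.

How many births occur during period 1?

Numbering the bands 1..5 from youngest to oldest:
— Period 1 —
Births: 990 × 0.462 = 457  |  1220 × 0.089 = 109 — total 566
Band 2: 940 × 0.981 = 922
Band 3: 990 × 0.966 = 956
Band 4: 1220 × 0.978 = 1193
Band 5: 1580 × 0.941 + 1840 × 0.64 = 1487 + 1178 = 2665
→ [566, 922, 956, 1193, 2665]

566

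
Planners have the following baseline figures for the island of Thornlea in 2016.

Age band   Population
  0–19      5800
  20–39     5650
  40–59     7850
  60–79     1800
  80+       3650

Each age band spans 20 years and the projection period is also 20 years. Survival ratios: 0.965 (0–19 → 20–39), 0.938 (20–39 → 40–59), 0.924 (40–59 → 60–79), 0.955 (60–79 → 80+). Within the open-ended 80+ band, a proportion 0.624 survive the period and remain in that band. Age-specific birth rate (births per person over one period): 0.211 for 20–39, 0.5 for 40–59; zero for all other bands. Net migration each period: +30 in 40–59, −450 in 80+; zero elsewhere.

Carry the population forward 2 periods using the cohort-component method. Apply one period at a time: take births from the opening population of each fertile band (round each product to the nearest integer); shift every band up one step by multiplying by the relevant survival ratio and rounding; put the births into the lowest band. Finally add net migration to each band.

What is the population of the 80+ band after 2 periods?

8690

— Period 1 —
Births: 5650 × 0.211 = 1192 ; 7850 × 0.5 = 3925 → total 5117
20–39: 5800 × 0.965 = 5597
40–59: 5650 × 0.938 = 5300
60–79: 7850 × 0.924 = 7253
80+: 1800 × 0.955 + 3650 × 0.624 = 1719 + 2278 = 3997
Net migration: 40–59 + 30 → 5330; 80+ − 450 → 3547
Giving 5117 / 5597 / 5330 / 7253 / 3547.
— Period 2 —
Births: 5597 × 0.211 = 1181 ; 5330 × 0.5 = 2665 → total 3846
20–39: 5117 × 0.965 = 4938
40–59: 5597 × 0.938 = 5250
60–79: 5330 × 0.924 = 4925
80+: 7253 × 0.955 + 3547 × 0.624 = 6927 + 2213 = 9140
Net migration: 40–59 + 30 → 5280; 80+ − 450 → 8690
Giving 3846 / 4938 / 5280 / 4925 / 8690.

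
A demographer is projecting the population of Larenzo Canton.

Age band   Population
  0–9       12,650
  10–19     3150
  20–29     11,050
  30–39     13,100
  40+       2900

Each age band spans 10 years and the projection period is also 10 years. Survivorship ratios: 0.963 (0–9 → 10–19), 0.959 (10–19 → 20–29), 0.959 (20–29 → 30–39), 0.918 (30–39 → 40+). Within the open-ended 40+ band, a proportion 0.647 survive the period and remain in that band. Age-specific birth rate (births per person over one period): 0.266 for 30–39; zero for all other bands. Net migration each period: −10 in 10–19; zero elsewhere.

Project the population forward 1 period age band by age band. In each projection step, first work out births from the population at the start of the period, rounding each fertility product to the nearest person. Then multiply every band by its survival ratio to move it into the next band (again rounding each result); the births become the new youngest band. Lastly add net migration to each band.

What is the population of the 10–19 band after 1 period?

Call the bands 1 to 5, youngest first.
Period 1.
Births: 13100 × 0.266 = 3485
Band 2: 12650 × 0.963 = 12182
Band 3: 3150 × 0.959 = 3021
Band 4: 11050 × 0.959 = 10597
Band 5: 13100 × 0.918 + 2900 × 0.647 = 12026 + 1876 = 13902
Net migration: Band 2 − 10 → 12172
→ [3485, 12172, 3021, 10597, 13902]

12172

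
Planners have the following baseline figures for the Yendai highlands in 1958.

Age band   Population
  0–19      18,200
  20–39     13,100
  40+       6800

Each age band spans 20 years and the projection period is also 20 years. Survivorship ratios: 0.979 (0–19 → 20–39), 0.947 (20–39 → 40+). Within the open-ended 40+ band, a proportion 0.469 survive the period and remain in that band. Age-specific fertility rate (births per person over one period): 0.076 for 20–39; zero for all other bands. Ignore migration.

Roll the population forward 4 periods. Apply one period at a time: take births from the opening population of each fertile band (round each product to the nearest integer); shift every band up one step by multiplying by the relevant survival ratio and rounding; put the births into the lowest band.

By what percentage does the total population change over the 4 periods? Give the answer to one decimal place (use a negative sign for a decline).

Let band 1 be 0–19 through band 3 = 40+.
Period 1:
Births: 13100 × 0.076 = 996
Band 2: 18200 × 0.979 = 17818
Band 3: 13100 × 0.947 + 6800 × 0.469 = 12406 + 3189 = 15595
End of period: [996, 17818, 15595]
Period 2:
Births: 17818 × 0.076 = 1354
Band 2: 996 × 0.979 = 975
Band 3: 17818 × 0.947 + 15595 × 0.469 = 16874 + 7314 = 24188
End of period: [1354, 975, 24188]
Period 3:
Births: 975 × 0.076 = 74
Band 2: 1354 × 0.979 = 1326
Band 3: 975 × 0.947 + 24188 × 0.469 = 923 + 11344 = 12267
End of period: [74, 1326, 12267]
Period 4:
Births: 1326 × 0.076 = 101
Band 2: 74 × 0.979 = 72
Band 3: 1326 × 0.947 + 12267 × 0.469 = 1256 + 5753 = 7009
End of period: [101, 72, 7009]
Total: 38100 → 7182; change = -30918; percentage change = -81.1%

-81.1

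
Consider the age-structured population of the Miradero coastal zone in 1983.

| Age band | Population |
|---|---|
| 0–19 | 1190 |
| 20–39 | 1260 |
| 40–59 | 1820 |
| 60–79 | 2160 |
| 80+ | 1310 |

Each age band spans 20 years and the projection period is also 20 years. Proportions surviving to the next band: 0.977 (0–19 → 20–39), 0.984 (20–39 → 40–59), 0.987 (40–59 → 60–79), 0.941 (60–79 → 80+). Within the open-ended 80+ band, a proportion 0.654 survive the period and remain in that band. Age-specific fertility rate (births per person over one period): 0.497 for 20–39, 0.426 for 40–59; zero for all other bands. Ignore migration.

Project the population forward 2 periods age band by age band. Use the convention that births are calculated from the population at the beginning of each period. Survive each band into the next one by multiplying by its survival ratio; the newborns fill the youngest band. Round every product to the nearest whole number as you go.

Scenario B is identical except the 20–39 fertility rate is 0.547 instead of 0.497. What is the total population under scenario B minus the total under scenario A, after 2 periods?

119

— Period 1 —
Births: 1260 × 0.497 = 626, 1820 × 0.426 = 775 → 1401
20–39: 1190 × 0.977 = 1163
40–59: 1260 × 0.984 = 1240
60–79: 1820 × 0.987 = 1796
80+: 2160 × 0.941 + 1310 × 0.654 = 2033 + 857 = 2890
→ [1401, 1163, 1240, 1796, 2890]
— Period 2 —
Births: 1163 × 0.497 = 578, 1240 × 0.426 = 528 → 1106
20–39: 1401 × 0.977 = 1369
40–59: 1163 × 0.984 = 1144
60–79: 1240 × 0.987 = 1224
80+: 1796 × 0.941 + 2890 × 0.654 = 1690 + 1890 = 3580
→ [1106, 1369, 1144, 1224, 3580]
Scenario A total after 2 periods: 8423
Scenario B projection —
— Period 1 —
Births: 1260 × 0.547 = 689, 1820 × 0.426 = 775 → 1464
20–39: 1190 × 0.977 = 1163
40–59: 1260 × 0.984 = 1240
60–79: 1820 × 0.987 = 1796
80+: 2160 × 0.941 + 1310 × 0.654 = 2033 + 857 = 2890
→ [1464, 1163, 1240, 1796, 2890]
— Period 2 —
Births: 1163 × 0.547 = 636, 1240 × 0.426 = 528 → 1164
20–39: 1464 × 0.977 = 1430
40–59: 1163 × 0.984 = 1144
60–79: 1240 × 0.987 = 1224
80+: 1796 × 0.941 + 2890 × 0.654 = 1690 + 1890 = 3580
→ [1164, 1430, 1144, 1224, 3580]
Scenario B total after 2 periods: 8542
Difference B − A = 8542 − 8423 = 119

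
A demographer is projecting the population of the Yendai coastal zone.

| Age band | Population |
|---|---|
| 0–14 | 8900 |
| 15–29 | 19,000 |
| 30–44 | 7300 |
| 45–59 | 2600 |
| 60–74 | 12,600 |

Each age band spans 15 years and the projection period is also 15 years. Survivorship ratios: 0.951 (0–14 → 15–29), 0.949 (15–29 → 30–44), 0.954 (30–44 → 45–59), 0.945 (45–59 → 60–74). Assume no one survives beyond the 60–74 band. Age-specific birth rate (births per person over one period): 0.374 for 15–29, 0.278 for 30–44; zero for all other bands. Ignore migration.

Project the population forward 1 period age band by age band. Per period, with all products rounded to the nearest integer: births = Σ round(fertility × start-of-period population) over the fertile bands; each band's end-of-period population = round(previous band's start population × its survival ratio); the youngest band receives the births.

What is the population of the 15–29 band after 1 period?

Numbering the bands 1..5 from youngest to oldest:
Period 1:
Births: 19000 * 0.374 = 7106  |  7300 * 0.278 = 2029 ⇒ total 9135
Band 2: 8900 * 0.951 = 8464
Band 3: 19000 * 0.949 = 18031
Band 4: 7300 * 0.954 = 6964
Band 5: 2600 * 0.945 = 2457
Giving 9135 / 8464 / 18031 / 6964 / 2457.

8464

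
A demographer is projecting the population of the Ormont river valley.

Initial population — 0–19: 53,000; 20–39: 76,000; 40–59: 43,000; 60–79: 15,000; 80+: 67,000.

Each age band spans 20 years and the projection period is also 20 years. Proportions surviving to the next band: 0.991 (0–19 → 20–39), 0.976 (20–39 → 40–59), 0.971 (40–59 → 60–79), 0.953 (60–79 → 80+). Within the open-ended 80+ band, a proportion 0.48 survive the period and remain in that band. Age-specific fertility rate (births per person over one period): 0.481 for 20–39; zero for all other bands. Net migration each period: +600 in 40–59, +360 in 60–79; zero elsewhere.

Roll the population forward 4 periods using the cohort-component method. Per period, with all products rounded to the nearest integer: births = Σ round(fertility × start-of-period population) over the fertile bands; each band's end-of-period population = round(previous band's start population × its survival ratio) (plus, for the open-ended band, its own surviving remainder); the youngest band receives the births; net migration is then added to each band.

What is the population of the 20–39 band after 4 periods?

— Period 1 —
Births: 76000 * 0.481 = 36556
20–39: 53000 * 0.991 = 52523
40–59: 76000 * 0.976 = 74176
60–79: 43000 * 0.971 = 41753
80+: 15000 * 0.953 + 67000 * 0.48 = 14295 + 32160 = 46455
Net migration: 40–59 + 600 → 74776; 60–79 + 360 → 42113
Giving 36556 / 52523 / 74776 / 42113 / 46455.
— Period 2 —
Births: 52523 * 0.481 = 25264
20–39: 36556 * 0.991 = 36227
40–59: 52523 * 0.976 = 51262
60–79: 74776 * 0.971 = 72607
80+: 42113 * 0.953 + 46455 * 0.48 = 40134 + 22298 = 62432
Net migration: 40–59 + 600 → 51862; 60–79 + 360 → 72967
Giving 25264 / 36227 / 51862 / 72967 / 62432.
— Period 3 —
Births: 36227 * 0.481 = 17425
20–39: 25264 * 0.991 = 25037
40–59: 36227 * 0.976 = 35358
60–79: 51862 * 0.971 = 50358
80+: 72967 * 0.953 + 62432 * 0.48 = 69538 + 29967 = 99505
Net migration: 40–59 + 600 → 35958; 60–79 + 360 → 50718
Giving 17425 / 25037 / 35958 / 50718 / 99505.
— Period 4 —
Births: 25037 * 0.481 = 12043
20–39: 17425 * 0.991 = 17268
40–59: 25037 * 0.976 = 24436
60–79: 35958 * 0.971 = 34915
80+: 50718 * 0.953 + 99505 * 0.48 = 48334 + 47762 = 96096
Net migration: 40–59 + 600 → 25036; 60–79 + 360 → 35275
Giving 12043 / 17268 / 25036 / 35275 / 96096.

17268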